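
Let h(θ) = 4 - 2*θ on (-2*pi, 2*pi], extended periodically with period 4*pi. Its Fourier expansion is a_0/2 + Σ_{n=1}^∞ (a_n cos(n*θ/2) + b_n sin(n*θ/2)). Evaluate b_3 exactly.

b_3 = (1/(2*pi)) ∫_{-2*pi}^{2*pi} h(θ) sin(3*θ/2) dθ.
Integrating by parts (boundary term plus one more integral), an antiderivative of (4 - 2*θ) sin(3*θ/2) is 4*θ*cos(3*θ/2)/3 - 8*sin(3*θ/2)/9 - 8*cos(3*θ/2)/3; evaluating from -2*pi to 2*pi: ∫_{-2*pi}^{2*pi} (4 - 2*θ) sin(3*θ/2) dθ = (8/3 - 8*pi/3) - (8/3 + 8*pi/3) = -16*pi/3.
Hence b_3 = (1/(2*pi))·(-16*pi/3) = -8/3.

-8/3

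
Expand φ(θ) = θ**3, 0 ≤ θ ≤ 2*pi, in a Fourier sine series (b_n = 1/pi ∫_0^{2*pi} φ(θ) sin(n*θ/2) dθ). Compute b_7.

-96/343 + 16*pi**2/7

b_7 = 1/pi ∫_0^{2*pi} (θ**3) sin(7*θ/2) dθ.
Integrating by parts three times (tabular method), an antiderivative of (θ**3) sin(7*θ/2) is -2*θ**3*cos(7*θ/2)/7 + 12*θ**2*sin(7*θ/2)/49 + 48*θ*cos(7*θ/2)/343 - 96*sin(7*θ/2)/2401; evaluating from 0 to 2*pi: ∫_{0}^{2*pi} (θ**3) sin(7*θ/2) dθ = (16*pi*(-6 + 49*pi**2)/343) - (0) = 16*pi*(-6 + 49*pi**2)/343.
Hence b_7 = (1/pi)·(16*pi*(-6 + 49*pi**2)/343) = -96/343 + 16*pi**2/7.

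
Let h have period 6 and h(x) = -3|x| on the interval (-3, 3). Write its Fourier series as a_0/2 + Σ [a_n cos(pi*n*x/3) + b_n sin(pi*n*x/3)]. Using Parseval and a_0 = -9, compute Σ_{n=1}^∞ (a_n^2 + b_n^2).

Parseval: a_0^2/2 + Σ_{n≥1} (a_n^2+b_n^2) = 1/3 ∫_{-3}^{3} h(x)^2 dx = 54.
Subtract a_0^2/2 = 81/2: Σ (a_n^2+b_n^2) = 27/2.

27/2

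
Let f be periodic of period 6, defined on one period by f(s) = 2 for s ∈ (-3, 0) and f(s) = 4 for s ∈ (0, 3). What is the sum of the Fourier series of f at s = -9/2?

4

s = -9/2 differs from s = 3/2 by -1 full period(s), and the series is 6-periodic.
f is continuous at s = 3/2 with value 4, so the series converges to 4 there.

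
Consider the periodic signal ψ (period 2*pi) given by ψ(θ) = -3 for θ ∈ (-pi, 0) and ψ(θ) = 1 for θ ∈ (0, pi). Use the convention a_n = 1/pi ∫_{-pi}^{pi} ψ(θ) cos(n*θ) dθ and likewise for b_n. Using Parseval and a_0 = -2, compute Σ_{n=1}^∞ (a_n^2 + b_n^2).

8

Parseval: a_0^2/2 + Σ_{n≥1} (a_n^2+b_n^2) = 1/pi ∫_{-pi}^{pi} ψ(θ)^2 dθ = 10.
Subtract a_0^2/2 = 2: Σ (a_n^2+b_n^2) = 8.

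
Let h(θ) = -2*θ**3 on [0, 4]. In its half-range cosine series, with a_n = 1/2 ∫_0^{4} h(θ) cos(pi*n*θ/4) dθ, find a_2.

-192/pi**2

a_2 = 1/2 ∫_0^{4} (-2*θ**3) cos(pi*θ/2) dθ.
Integrating by parts three times (tabular method), an antiderivative of (-2*θ**3) cos(pi*θ/2) is -4*θ**3*sin(pi*θ/2)/pi - 24*θ**2*cos(pi*θ/2)/pi**2 + 96*θ*sin(pi*θ/2)/pi**3 + 192*cos(pi*θ/2)/pi**4; evaluating from 0 to 4: ∫_{0}^{4} (-2*θ**3) cos(pi*θ/2) dθ = (192*(1 - 2*pi**2)/pi**4) - (192/pi**4) = -384/pi**2.
Hence a_2 = (1/2)·(-384/pi**2) = -192/pi**2.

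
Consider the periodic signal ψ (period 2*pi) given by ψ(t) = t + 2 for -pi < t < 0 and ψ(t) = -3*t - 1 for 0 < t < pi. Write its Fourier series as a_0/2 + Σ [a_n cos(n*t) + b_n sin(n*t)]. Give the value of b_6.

1/3

b_6 = 1/pi ∫_{-pi}^{pi} ψ(t) sin(6*t) dt.
Split the integral at the breakpoints.
Integrating by parts (boundary term plus one more integral), an antiderivative of (t + 2) sin(6*t) is -t*cos(6*t)/6 + sin(6*t)/36 - cos(6*t)/3; evaluating from -pi to 0: ∫_{-pi}^{0} (t + 2) sin(6*t) dt = (-1/3) - (-1/3 + pi/6) = -pi/6.
Integrating by parts (boundary term plus one more integral), an antiderivative of (-3*t - 1) sin(6*t) is t*cos(6*t)/2 - sin(6*t)/12 + cos(6*t)/6; evaluating from 0 to pi: ∫_{0}^{pi} (-3*t - 1) sin(6*t) dt = (1/6 + pi/2) - (1/6) = pi/2.
Summing the pieces and multiplying by (1/pi) gives b_6 = 1/3.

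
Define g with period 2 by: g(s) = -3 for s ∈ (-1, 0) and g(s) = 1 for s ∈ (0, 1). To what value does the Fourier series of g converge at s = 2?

s = 2 differs from s = 0 by 1 full period(s), and the series is 2-periodic.
At s = 0 the one-sided limits are g(0^-) = -3 and g(0^+) = 1.
By Dirichlet's theorem the series converges to their average, [(-3) + (1)]/2 = -1.

-1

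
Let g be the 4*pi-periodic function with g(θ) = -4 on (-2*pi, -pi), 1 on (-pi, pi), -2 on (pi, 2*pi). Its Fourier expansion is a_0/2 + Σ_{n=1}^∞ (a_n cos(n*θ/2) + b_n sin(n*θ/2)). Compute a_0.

a_0 = (1/(2*pi)) ∫_{-2*pi}^{2*pi} g(θ) dθ = (1/(2*pi)) · (-4*pi) = -2.

-2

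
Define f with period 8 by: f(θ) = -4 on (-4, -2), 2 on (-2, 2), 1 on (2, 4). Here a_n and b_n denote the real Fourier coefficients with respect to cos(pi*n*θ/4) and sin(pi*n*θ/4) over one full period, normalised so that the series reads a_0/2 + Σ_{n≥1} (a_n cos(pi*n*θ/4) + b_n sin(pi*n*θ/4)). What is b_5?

b_5 = 1/4 ∫_{-4}^{4} f(θ) sin(5*pi*θ/4) dθ.
Split the integral at the breakpoints.
Directly, an antiderivative of (-4) sin(5*pi*θ/4) is 16*cos(5*pi*θ/4)/(5*pi); evaluating from -4 to -2: ∫_{-4}^{-2} (-4) sin(5*pi*θ/4) dθ = (0) - (-16/(5*pi)) = 16/(5*pi).
Directly, an antiderivative of (2) sin(5*pi*θ/4) is -8*cos(5*pi*θ/4)/(5*pi); evaluating from -2 to 2: ∫_{-2}^{2} (2) sin(5*pi*θ/4) dθ = (0) - (0) = 0.
Directly, an antiderivative of (1) sin(5*pi*θ/4) is -4*cos(5*pi*θ/4)/(5*pi); evaluating from 2 to 4: ∫_{2}^{4} (1) sin(5*pi*θ/4) dθ = (4/(5*pi)) - (0) = 4/(5*pi).
Summing the pieces and multiplying by (1/4) gives b_5 = 1/pi.

1/pi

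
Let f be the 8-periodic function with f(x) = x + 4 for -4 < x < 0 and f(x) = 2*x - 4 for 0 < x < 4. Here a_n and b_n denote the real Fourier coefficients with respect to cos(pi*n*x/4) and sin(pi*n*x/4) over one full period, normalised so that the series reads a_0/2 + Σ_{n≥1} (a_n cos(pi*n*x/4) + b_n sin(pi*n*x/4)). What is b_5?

-4/(5*pi)

b_5 = 1/4 ∫_{-4}^{4} f(x) sin(5*pi*x/4) dx.
Split the integral at the breakpoints.
Integrating by parts (boundary term plus one more integral), an antiderivative of (x + 4) sin(5*pi*x/4) is -4*x*cos(5*pi*x/4)/(5*pi) + 16*sin(5*pi*x/4)/(25*pi**2) - 16*cos(5*pi*x/4)/(5*pi); evaluating from -4 to 0: ∫_{-4}^{0} (x + 4) sin(5*pi*x/4) dx = (-16/(5*pi)) - (0) = -16/(5*pi).
Integrating by parts (boundary term plus one more integral), an antiderivative of (2*x - 4) sin(5*pi*x/4) is -8*x*cos(5*pi*x/4)/(5*pi) + 32*sin(5*pi*x/4)/(25*pi**2) + 16*cos(5*pi*x/4)/(5*pi); evaluating from 0 to 4: ∫_{0}^{4} (2*x - 4) sin(5*pi*x/4) dx = (16/(5*pi)) - (16/(5*pi)) = 0.
Summing the pieces and multiplying by (1/4) gives b_5 = -4/(5*pi).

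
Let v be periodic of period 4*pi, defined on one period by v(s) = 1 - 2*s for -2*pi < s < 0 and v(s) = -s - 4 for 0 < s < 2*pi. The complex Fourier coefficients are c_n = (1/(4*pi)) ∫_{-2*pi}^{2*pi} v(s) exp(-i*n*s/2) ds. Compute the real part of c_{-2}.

Since v is real-valued, Re(c_{-2}) = (1/(4*pi)) ∫_{-2*pi}^{2*pi} v(s) cos(-s) ds = a_{2}/2.
Split the integral at the breakpoints.
Integrating by parts (boundary term plus one more integral), an antiderivative of (1 - 2*s) cos(-s) is -2*s*sin(s) + sin(s) - 2*cos(s); evaluating from -2*pi to 0: ∫_{-2*pi}^{0} (1 - 2*s) cos(-s) ds = (-2) - (-2) = 0.
Integrating by parts (boundary term plus one more integral), an antiderivative of (-s - 4) cos(-s) is -s*sin(s) - 4*sin(s) - cos(s); evaluating from 0 to 2*pi: ∫_{0}^{2*pi} (-s - 4) cos(-s) ds = (-1) - (-1) = 0.
So ∫_{-2*pi}^{2*pi} v(s) cos(-s) ds = 0.
Hence Re(c_{-2}) = (1/(4*pi))·(0) = 0.

0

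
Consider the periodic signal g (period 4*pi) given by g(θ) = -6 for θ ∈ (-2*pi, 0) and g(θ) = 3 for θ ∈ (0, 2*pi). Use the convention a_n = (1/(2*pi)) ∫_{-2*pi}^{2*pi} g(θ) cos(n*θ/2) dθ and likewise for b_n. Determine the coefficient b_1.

b_1 = (1/(2*pi)) ∫_{-2*pi}^{2*pi} g(θ) sin(θ/2) dθ.
Split the integral at the breakpoints.
Directly, an antiderivative of (-6) sin(θ/2) is 12*cos(θ/2); evaluating from -2*pi to 0: ∫_{-2*pi}^{0} (-6) sin(θ/2) dθ = (12) - (-12) = 24.
Directly, an antiderivative of (3) sin(θ/2) is -6*cos(θ/2); evaluating from 0 to 2*pi: ∫_{0}^{2*pi} (3) sin(θ/2) dθ = (6) - (-6) = 12.
Summing the pieces and multiplying by (1/(2*pi)) gives b_1 = 18/pi.

18/pi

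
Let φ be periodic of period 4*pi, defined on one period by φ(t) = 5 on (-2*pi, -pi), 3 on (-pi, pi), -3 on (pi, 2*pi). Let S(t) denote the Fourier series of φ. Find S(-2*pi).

t = -2*pi differs from t = 2*pi by -1 full period(s), and the series is 4*pi-periodic.
At t = 2*pi the one-sided limits are φ(2*pi^-) = -3 and φ(2*pi^+) = 5.
By Dirichlet's theorem the series converges to their average, [(-3) + (5)]/2 = 1.

1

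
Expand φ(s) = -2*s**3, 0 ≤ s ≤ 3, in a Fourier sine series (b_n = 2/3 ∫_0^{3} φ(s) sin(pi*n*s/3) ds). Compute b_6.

b_6 = 2/3 ∫_0^{3} (-2*s**3) sin(2*pi*s) ds.
Integrating by parts three times (tabular method), an antiderivative of (-2*s**3) sin(2*pi*s) is s**3*cos(2*pi*s)/pi - 3*s**2*sin(2*pi*s)/(2*pi**2) - 3*s*cos(2*pi*s)/(2*pi**3) + 3*sin(2*pi*s)/(4*pi**4); evaluating from 0 to 3: ∫_{0}^{3} (-2*s**3) sin(2*pi*s) ds = (-9/(2*pi**3) + 27/pi) - (0) = -9/(2*pi**3) + 27/pi.
Hence b_6 = (2/3)·(-9/(2*pi**3) + 27/pi) = -3/pi**3 + 18/pi.

-3/pi**3 + 18/pi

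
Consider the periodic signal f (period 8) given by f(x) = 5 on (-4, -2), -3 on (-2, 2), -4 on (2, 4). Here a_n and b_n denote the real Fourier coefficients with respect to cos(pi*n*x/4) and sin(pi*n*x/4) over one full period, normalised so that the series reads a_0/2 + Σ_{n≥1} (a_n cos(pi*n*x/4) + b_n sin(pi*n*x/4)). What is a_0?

a_0 = 1/4 ∫_{-4}^{4} f(x) dx = 1/4 · (-10) = -5/2.

-5/2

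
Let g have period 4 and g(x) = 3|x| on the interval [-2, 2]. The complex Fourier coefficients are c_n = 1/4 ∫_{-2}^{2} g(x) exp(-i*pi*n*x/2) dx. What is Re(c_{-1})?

Since g is real-valued, Re(c_{-1}) = 1/4 ∫_{-2}^{2} g(x) cos(-pi*x/2) dx = a_{1}/2.
g is even and cos(-pi*x/2) is even, so the integrand is even: ∫_{-2}^{2} g(x) cos(-pi*x/2) dx = 2∫_0^{2} g(x) cos(-pi*x/2) dx.
Integrating by parts (boundary term plus one more integral), an antiderivative of (3*x) cos(-pi*x/2) is 6*x*sin(pi*x/2)/pi + 12*cos(pi*x/2)/pi**2; evaluating from 0 to 2: ∫_{0}^{2} (3*x) cos(-pi*x/2) dx = (-12/pi**2) - (12/pi**2) = -24/pi**2.
So ∫_{-2}^{2} g(x) cos(-pi*x/2) dx = -48/pi**2.
Hence Re(c_{-1}) = (1/4)·(-48/pi**2) = -12/pi**2.

-12/pi**2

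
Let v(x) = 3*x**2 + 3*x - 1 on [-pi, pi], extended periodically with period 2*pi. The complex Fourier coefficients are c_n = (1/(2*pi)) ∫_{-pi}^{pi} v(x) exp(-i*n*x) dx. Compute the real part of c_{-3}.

-2/3

Since v is real-valued, Re(c_{-3}) = (1/(2*pi)) ∫_{-pi}^{pi} v(x) cos(-3*x) dx = a_{3}/2.
Integrating by parts twice (tabular method), an antiderivative of (3*x**2 + 3*x - 1) cos(-3*x) is x**2*sin(3*x) + x*sin(3*x) + 2*x*cos(3*x)/3 - 5*sin(3*x)/9 + cos(3*x)/3; evaluating from -pi to pi: ∫_{-pi}^{pi} (3*x**2 + 3*x - 1) cos(-3*x) dx = (-2*pi/3 - 1/3) - (-1/3 + 2*pi/3) = -4*pi/3.
Hence Re(c_{-3}) = (1/(2*pi))·(-4*pi/3) = -2/3.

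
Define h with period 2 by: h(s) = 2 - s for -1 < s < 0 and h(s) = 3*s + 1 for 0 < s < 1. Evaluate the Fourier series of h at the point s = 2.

s = 2 differs from s = 0 by 1 full period(s), and the series is 2-periodic.
At s = 0 the one-sided limits are h(0^-) = 2 and h(0^+) = 1.
By Dirichlet's theorem the series converges to their average, [(2) + (1)]/2 = 3/2.

3/2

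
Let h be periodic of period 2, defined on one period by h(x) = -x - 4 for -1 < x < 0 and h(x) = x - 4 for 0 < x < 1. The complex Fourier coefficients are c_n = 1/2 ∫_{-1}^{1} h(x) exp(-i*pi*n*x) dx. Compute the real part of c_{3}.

Since h is real-valued, Re(c_{3}) = 1/2 ∫_{-1}^{1} h(x) cos(3*pi*x) dx = a_{3}/2.
h is even and cos(3*pi*x) is even, so the integrand is even: ∫_{-1}^{1} h(x) cos(3*pi*x) dx = 2∫_0^{1} h(x) cos(3*pi*x) dx.
Integrating by parts (boundary term plus one more integral), an antiderivative of (x - 4) cos(3*pi*x) is x*sin(3*pi*x)/(3*pi) - 4*sin(3*pi*x)/(3*pi) + cos(3*pi*x)/(9*pi**2); evaluating from 0 to 1: ∫_{0}^{1} (x - 4) cos(3*pi*x) dx = (-1/(9*pi**2)) - (1/(9*pi**2)) = -2/(9*pi**2).
So ∫_{-1}^{1} h(x) cos(3*pi*x) dx = -4/(9*pi**2).
Hence Re(c_{3}) = (1/2)·(-4/(9*pi**2)) = -2/(9*pi**2).

-2/(9*pi**2)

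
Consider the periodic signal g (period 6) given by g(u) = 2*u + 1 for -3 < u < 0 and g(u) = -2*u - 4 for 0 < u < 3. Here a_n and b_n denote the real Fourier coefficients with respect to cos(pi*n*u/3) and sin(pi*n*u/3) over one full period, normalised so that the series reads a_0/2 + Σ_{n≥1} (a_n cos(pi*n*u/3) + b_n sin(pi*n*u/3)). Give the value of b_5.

-2/pi

b_5 = 1/3 ∫_{-3}^{3} g(u) sin(5*pi*u/3) du.
Split the integral at the breakpoints.
Integrating by parts (boundary term plus one more integral), an antiderivative of (2*u + 1) sin(5*pi*u/3) is -6*u*cos(5*pi*u/3)/(5*pi) + 18*sin(5*pi*u/3)/(25*pi**2) - 3*cos(5*pi*u/3)/(5*pi); evaluating from -3 to 0: ∫_{-3}^{0} (2*u + 1) sin(5*pi*u/3) du = (-3/(5*pi)) - (-3/pi) = 12/(5*pi).
Integrating by parts (boundary term plus one more integral), an antiderivative of (-2*u - 4) sin(5*pi*u/3) is 6*u*cos(5*pi*u/3)/(5*pi) - 18*sin(5*pi*u/3)/(25*pi**2) + 12*cos(5*pi*u/3)/(5*pi); evaluating from 0 to 3: ∫_{0}^{3} (-2*u - 4) sin(5*pi*u/3) du = (-6/pi) - (12/(5*pi)) = -42/(5*pi).
Summing the pieces and multiplying by (1/3) gives b_5 = -2/pi.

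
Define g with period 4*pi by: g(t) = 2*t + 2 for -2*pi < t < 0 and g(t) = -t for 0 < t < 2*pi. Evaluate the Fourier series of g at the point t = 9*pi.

t = 9*pi differs from t = pi by 2 full period(s), and the series is 4*pi-periodic.
g is continuous at t = pi with value -pi, so the series converges to -pi there.

-pi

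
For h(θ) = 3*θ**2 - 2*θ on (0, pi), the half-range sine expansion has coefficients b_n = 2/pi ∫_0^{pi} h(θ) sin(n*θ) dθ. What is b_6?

2/3 - pi

b_6 = 2/pi ∫_0^{pi} (3*θ**2 - 2*θ) sin(6*θ) dθ.
Integrating by parts twice (tabular method), an antiderivative of (3*θ**2 - 2*θ) sin(6*θ) is -θ**2*cos(6*θ)/2 + θ*sin(6*θ)/6 + θ*cos(6*θ)/3 - sin(6*θ)/18 + cos(6*θ)/36; evaluating from 0 to pi: ∫_{0}^{pi} (3*θ**2 - 2*θ) sin(6*θ) dθ = (-pi**2/2 + 1/36 + pi/3) - (1/36) = pi*(2 - 3*pi)/6.
Hence b_6 = (2/pi)·(pi*(2 - 3*pi)/6) = 2/3 - pi.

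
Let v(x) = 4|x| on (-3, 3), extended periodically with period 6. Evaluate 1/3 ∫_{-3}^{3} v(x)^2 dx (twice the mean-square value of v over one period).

96

1/3 ∫_{-3}^{3} v(x)^2 dx = 1/3 · (288) = 96.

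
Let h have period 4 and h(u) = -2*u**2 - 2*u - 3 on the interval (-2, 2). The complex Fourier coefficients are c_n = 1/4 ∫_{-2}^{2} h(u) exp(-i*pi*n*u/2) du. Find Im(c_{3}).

4/(3*pi)

Since h is real-valued, Im(c_{3}) = -1/4 ∫_{-2}^{2} h(u) sin(3*pi*u/2) du = -b_{3}/2.
Integrating by parts twice (tabular method), an antiderivative of (-2*u**2 - 2*u - 3) sin(3*pi*u/2) is 4*u**2*cos(3*pi*u/2)/(3*pi) - 16*u*sin(3*pi*u/2)/(9*pi**2) + 4*u*cos(3*pi*u/2)/(3*pi) - 8*sin(3*pi*u/2)/(9*pi**2) - 32*cos(3*pi*u/2)/(27*pi**3) + 2*cos(3*pi*u/2)/pi; evaluating from -2 to 2: ∫_{-2}^{2} (-2*u**2 - 2*u - 3) sin(3*pi*u/2) du = (-10/pi + 32/(27*pi**3)) - (2*(16 - 63*pi**2)/(27*pi**3)) = -16/(3*pi).
Hence Im(c_{3}) = (-1/4)·(-16/(3*pi)) = 4/(3*pi).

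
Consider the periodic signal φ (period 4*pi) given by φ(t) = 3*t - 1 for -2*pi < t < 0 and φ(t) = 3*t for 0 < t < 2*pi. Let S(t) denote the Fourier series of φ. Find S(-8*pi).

-1/2

t = -8*pi differs from t = 0 by -2 full period(s), and the series is 4*pi-periodic.
At t = 0 the one-sided limits are φ(0^-) = -1 and φ(0^+) = 0.
By Dirichlet's theorem the series converges to their average, [(-1) + (0)]/2 = -1/2.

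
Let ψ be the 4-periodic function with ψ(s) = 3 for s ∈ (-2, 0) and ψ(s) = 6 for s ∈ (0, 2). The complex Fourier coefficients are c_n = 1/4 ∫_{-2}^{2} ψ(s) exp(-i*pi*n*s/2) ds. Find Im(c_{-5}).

Since ψ is real-valued, Im(c_{-5}) = -1/4 ∫_{-2}^{2} ψ(s) sin(-5*pi*s/2) ds = b_{5}/2.
Split the integral at the breakpoints.
Directly, an antiderivative of (3) sin(-5*pi*s/2) is 6*cos(5*pi*s/2)/(5*pi); evaluating from -2 to 0: ∫_{-2}^{0} (3) sin(-5*pi*s/2) ds = (6/(5*pi)) - (-6/(5*pi)) = 12/(5*pi).
Directly, an antiderivative of (6) sin(-5*pi*s/2) is 12*cos(5*pi*s/2)/(5*pi); evaluating from 0 to 2: ∫_{0}^{2} (6) sin(-5*pi*s/2) ds = (-12/(5*pi)) - (12/(5*pi)) = -24/(5*pi).
So ∫_{-2}^{2} ψ(s) sin(-5*pi*s/2) ds = -12/(5*pi).
Hence Im(c_{-5}) = (-1/4)·(-12/(5*pi)) = 3/(5*pi).

3/(5*pi)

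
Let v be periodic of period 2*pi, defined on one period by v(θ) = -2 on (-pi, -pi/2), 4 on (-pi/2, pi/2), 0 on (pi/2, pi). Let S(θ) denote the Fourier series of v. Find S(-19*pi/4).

θ = -19*pi/4 differs from θ = -3*pi/4 by -2 full period(s), and the series is 2*pi-periodic.
v is continuous at θ = -3*pi/4 with value -2, so the series converges to -2 there.

-2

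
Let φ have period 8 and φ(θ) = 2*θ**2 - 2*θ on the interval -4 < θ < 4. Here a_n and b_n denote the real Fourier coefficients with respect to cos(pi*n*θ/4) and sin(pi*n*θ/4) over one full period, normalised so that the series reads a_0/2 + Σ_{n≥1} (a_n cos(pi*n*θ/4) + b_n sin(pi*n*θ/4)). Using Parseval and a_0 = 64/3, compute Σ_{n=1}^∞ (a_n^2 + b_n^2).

10112/45

Parseval: a_0^2/2 + Σ_{n≥1} (a_n^2+b_n^2) = 1/4 ∫_{-4}^{4} φ(θ)^2 dθ = 6784/15.
Subtract a_0^2/2 = 2048/9: Σ (a_n^2+b_n^2) = 10112/45.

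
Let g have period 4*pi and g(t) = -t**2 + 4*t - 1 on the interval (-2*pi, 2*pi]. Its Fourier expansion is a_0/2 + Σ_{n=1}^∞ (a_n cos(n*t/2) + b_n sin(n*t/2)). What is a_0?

-8*pi**2/3 - 2

a_0 = (1/(2*pi)) ∫_{-2*pi}^{2*pi} g(t) dt = (1/(2*pi)) · (-16*pi**3/3 - 4*pi) = -8*pi**2/3 - 2.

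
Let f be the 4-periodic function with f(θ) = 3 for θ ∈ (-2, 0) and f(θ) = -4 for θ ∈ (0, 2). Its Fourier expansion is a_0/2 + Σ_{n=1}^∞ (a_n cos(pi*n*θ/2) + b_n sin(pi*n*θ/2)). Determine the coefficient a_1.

a_1 = 1/2 ∫_{-2}^{2} f(θ) cos(pi*θ/2) dθ.
Split the integral at the breakpoints.
Directly, an antiderivative of (3) cos(pi*θ/2) is 6*sin(pi*θ/2)/pi; evaluating from -2 to 0: ∫_{-2}^{0} (3) cos(pi*θ/2) dθ = (0) - (0) = 0.
Directly, an antiderivative of (-4) cos(pi*θ/2) is -8*sin(pi*θ/2)/pi; evaluating from 0 to 2: ∫_{0}^{2} (-4) cos(pi*θ/2) dθ = (0) - (0) = 0.
Summing the pieces and multiplying by (1/2) gives a_1 = 0.

0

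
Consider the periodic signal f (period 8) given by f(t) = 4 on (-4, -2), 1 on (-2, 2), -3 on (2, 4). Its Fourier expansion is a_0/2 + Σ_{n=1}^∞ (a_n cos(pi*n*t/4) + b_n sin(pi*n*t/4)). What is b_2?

7/pi

b_2 = 1/4 ∫_{-4}^{4} f(t) sin(pi*t/2) dt.
Split the integral at the breakpoints.
Directly, an antiderivative of (4) sin(pi*t/2) is -8*cos(pi*t/2)/pi; evaluating from -4 to -2: ∫_{-4}^{-2} (4) sin(pi*t/2) dt = (8/pi) - (-8/pi) = 16/pi.
Directly, an antiderivative of (1) sin(pi*t/2) is -2*cos(pi*t/2)/pi; evaluating from -2 to 2: ∫_{-2}^{2} (1) sin(pi*t/2) dt = (2/pi) - (2/pi) = 0.
Directly, an antiderivative of (-3) sin(pi*t/2) is 6*cos(pi*t/2)/pi; evaluating from 2 to 4: ∫_{2}^{4} (-3) sin(pi*t/2) dt = (6/pi) - (-6/pi) = 12/pi.
Summing the pieces and multiplying by (1/4) gives b_2 = 7/pi.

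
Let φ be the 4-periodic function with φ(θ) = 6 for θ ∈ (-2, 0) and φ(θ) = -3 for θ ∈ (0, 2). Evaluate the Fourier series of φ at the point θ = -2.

At θ = -2 the one-sided limits are φ(-2^-) = -3 and φ(-2^+) = 6.
By Dirichlet's theorem the series converges to their average, [(-3) + (6)]/2 = 3/2.

3/2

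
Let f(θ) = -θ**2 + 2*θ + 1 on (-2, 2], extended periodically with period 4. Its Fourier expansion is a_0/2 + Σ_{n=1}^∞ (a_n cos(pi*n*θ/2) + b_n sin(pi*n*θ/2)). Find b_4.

b_4 = 1/2 ∫_{-2}^{2} f(θ) sin(2*pi*θ) dθ.
Integrating by parts twice (tabular method), an antiderivative of (-θ**2 + 2*θ + 1) sin(2*pi*θ) is θ**2*cos(2*pi*θ)/(2*pi) - θ*sin(2*pi*θ)/(2*pi**2) - θ*cos(2*pi*θ)/pi + sin(2*pi*θ)/(2*pi**2) - cos(2*pi*θ)/(2*pi) - cos(2*pi*θ)/(4*pi**3); evaluating from -2 to 2: ∫_{-2}^{2} (-θ**2 + 2*θ + 1) sin(2*pi*θ) dθ = ((-2*pi**2 - 1)/(4*pi**3)) - ((-1 + 14*pi**2)/(4*pi**3)) = -4/pi.
Hence b_4 = (1/2)·(-4/pi) = -2/pi.

-2/pi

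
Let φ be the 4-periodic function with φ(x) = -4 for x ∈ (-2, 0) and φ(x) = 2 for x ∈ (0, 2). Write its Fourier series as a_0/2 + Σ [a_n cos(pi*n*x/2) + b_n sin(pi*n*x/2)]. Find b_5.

b_5 = 1/2 ∫_{-2}^{2} φ(x) sin(5*pi*x/2) dx.
Split the integral at the breakpoints.
Directly, an antiderivative of (-4) sin(5*pi*x/2) is 8*cos(5*pi*x/2)/(5*pi); evaluating from -2 to 0: ∫_{-2}^{0} (-4) sin(5*pi*x/2) dx = (8/(5*pi)) - (-8/(5*pi)) = 16/(5*pi).
Directly, an antiderivative of (2) sin(5*pi*x/2) is -4*cos(5*pi*x/2)/(5*pi); evaluating from 0 to 2: ∫_{0}^{2} (2) sin(5*pi*x/2) dx = (4/(5*pi)) - (-4/(5*pi)) = 8/(5*pi).
Summing the pieces and multiplying by (1/2) gives b_5 = 12/(5*pi).

12/(5*pi)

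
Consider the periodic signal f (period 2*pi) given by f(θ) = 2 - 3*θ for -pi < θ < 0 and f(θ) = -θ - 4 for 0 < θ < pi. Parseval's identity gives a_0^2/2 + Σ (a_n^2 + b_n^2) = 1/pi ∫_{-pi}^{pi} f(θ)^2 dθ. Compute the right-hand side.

20 + 10*pi + 10*pi**2/3

1/pi ∫_{-pi}^{pi} f(θ)^2 dθ = 1/pi · (10*pi*(6 + 3*pi + pi**2)/3) = 20 + 10*pi + 10*pi**2/3.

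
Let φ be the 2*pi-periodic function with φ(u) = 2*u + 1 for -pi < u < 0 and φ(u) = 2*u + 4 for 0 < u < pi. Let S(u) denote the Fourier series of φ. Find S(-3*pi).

u = -3*pi differs from u = -pi by -1 full period(s), and the series is 2*pi-periodic.
At u = -pi the one-sided limits are φ(-pi^-) = 4 + 2*pi and φ(-pi^+) = 1 - 2*pi.
By Dirichlet's theorem the series converges to their average, [(4 + 2*pi) + (1 - 2*pi)]/2 = 5/2.

5/2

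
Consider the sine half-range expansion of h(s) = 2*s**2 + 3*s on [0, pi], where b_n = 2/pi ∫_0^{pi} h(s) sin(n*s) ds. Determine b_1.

-16/pi + 6 + 4*pi

b_1 = 2/pi ∫_0^{pi} (2*s**2 + 3*s) sin(s) ds.
Integrating by parts twice (tabular method), an antiderivative of (2*s**2 + 3*s) sin(s) is -2*s**2*cos(s) + 4*s*sin(s) - 3*s*cos(s) + 3*sin(s) + 4*cos(s); evaluating from 0 to pi: ∫_{0}^{pi} (2*s**2 + 3*s) sin(s) ds = (-4 + 3*pi + 2*pi**2) - (4) = -8 + 3*pi + 2*pi**2.
Hence b_1 = (2/pi)·(-8 + 3*pi + 2*pi**2) = -16/pi + 6 + 4*pi.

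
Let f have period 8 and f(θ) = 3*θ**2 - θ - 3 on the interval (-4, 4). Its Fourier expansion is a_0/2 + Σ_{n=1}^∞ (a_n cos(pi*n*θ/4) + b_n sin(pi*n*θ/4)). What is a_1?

-192/pi**2

a_1 = 1/4 ∫_{-4}^{4} f(θ) cos(pi*θ/4) dθ.
Integrating by parts twice (tabular method), an antiderivative of (3*θ**2 - θ - 3) cos(pi*θ/4) is 12*θ**2*sin(pi*θ/4)/pi - 4*θ*sin(pi*θ/4)/pi + 96*θ*cos(pi*θ/4)/pi**2 - 384*sin(pi*θ/4)/pi**3 - 12*sin(pi*θ/4)/pi - 16*cos(pi*θ/4)/pi**2; evaluating from -4 to 4: ∫_{-4}^{4} (3*θ**2 - θ - 3) cos(pi*θ/4) dθ = (-368/pi**2) - (400/pi**2) = -768/pi**2.
Hence a_1 = (1/4)·(-768/pi**2) = -192/pi**2.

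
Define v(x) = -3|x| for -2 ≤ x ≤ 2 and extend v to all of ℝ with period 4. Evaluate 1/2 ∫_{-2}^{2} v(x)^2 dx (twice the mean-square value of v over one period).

24

1/2 ∫_{-2}^{2} v(x)^2 dx = 1/2 · (48) = 24.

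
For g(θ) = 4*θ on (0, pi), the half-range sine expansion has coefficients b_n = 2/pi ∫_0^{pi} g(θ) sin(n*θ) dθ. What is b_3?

b_3 = 2/pi ∫_0^{pi} (4*θ) sin(3*θ) dθ.
Integrating by parts (boundary term plus one more integral), an antiderivative of (4*θ) sin(3*θ) is -4*θ*cos(3*θ)/3 + 4*sin(3*θ)/9; evaluating from 0 to pi: ∫_{0}^{pi} (4*θ) sin(3*θ) dθ = (4*pi/3) - (0) = 4*pi/3.
Hence b_3 = (2/pi)·(4*pi/3) = 8/3.

8/3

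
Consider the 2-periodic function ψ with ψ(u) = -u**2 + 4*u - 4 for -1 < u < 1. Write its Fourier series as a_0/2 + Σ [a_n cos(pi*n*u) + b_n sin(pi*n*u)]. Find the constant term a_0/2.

-13/3

a_0 = ∫_{-1}^{1} ψ(u) du = -26/3.
So the constant term a_0/2 = -13/3.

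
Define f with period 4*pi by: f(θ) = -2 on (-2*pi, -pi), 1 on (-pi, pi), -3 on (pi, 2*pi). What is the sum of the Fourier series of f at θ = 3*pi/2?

-3

f is continuous at θ = 3*pi/2 with value -3, so the series converges to -3 there.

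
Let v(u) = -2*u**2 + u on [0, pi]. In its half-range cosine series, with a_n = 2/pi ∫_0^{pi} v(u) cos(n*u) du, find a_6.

-2/9

a_6 = 2/pi ∫_0^{pi} (-2*u**2 + u) cos(6*u) du.
Integrating by parts twice (tabular method), an antiderivative of (-2*u**2 + u) cos(6*u) is -u**2*sin(6*u)/3 + u*sin(6*u)/6 - u*cos(6*u)/9 + sin(6*u)/54 + cos(6*u)/36; evaluating from 0 to pi: ∫_{0}^{pi} (-2*u**2 + u) cos(6*u) du = (1/36 - pi/9) - (1/36) = -pi/9.
Hence a_6 = (2/pi)·(-pi/9) = -2/9.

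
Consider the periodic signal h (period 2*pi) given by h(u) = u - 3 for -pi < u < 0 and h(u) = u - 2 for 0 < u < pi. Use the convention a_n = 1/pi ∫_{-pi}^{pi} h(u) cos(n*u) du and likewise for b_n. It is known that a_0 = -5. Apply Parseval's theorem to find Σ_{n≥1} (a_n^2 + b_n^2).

Parseval: a_0^2/2 + Σ_{n≥1} (a_n^2+b_n^2) = 1/pi ∫_{-pi}^{pi} h(u)^2 du = pi + 2*pi**2/3 + 13.
Subtract a_0^2/2 = 25/2: Σ (a_n^2+b_n^2) = 1/2 + pi + 2*pi**2/3.

1/2 + pi + 2*pi**2/3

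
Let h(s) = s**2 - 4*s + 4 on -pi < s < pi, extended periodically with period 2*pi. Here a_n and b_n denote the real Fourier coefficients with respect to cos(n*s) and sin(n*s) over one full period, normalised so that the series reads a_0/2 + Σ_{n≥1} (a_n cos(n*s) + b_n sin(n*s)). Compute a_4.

a_4 = 1/pi ∫_{-pi}^{pi} h(s) cos(4*s) ds.
Integrating by parts twice (tabular method), an antiderivative of (s**2 - 4*s + 4) cos(4*s) is s**2*sin(4*s)/4 - s*sin(4*s) + s*cos(4*s)/8 + 31*sin(4*s)/32 - cos(4*s)/4; evaluating from -pi to pi: ∫_{-pi}^{pi} (s**2 - 4*s + 4) cos(4*s) ds = (-1/4 + pi/8) - (-pi/8 - 1/4) = pi/4.
Hence a_4 = (1/pi)·(pi/4) = 1/4.

1/4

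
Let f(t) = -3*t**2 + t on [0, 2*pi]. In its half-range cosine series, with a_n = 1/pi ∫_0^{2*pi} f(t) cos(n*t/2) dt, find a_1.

48 - 8/pi

a_1 = 1/pi ∫_0^{2*pi} (-3*t**2 + t) cos(t/2) dt.
Integrating by parts twice (tabular method), an antiderivative of (-3*t**2 + t) cos(t/2) is -6*t**2*sin(t/2) + 2*t*sin(t/2) - 24*t*cos(t/2) + 48*sin(t/2) + 4*cos(t/2); evaluating from 0 to 2*pi: ∫_{0}^{2*pi} (-3*t**2 + t) cos(t/2) dt = (-4 + 48*pi) - (4) = -8 + 48*pi.
Hence a_1 = (1/pi)·(-8 + 48*pi) = 48 - 8/pi.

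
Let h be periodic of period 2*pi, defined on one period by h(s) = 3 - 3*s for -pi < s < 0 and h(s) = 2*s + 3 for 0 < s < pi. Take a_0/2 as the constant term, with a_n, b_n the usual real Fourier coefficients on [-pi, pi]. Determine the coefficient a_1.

-10/pi

a_1 = 1/pi ∫_{-pi}^{pi} h(s) cos(s) ds.
Split the integral at the breakpoints.
Integrating by parts (boundary term plus one more integral), an antiderivative of (3 - 3*s) cos(s) is -3*s*sin(s) + 3*sin(s) - 3*cos(s); evaluating from -pi to 0: ∫_{-pi}^{0} (3 - 3*s) cos(s) ds = (-3) - (3) = -6.
Integrating by parts (boundary term plus one more integral), an antiderivative of (2*s + 3) cos(s) is 2*s*sin(s) + 3*sin(s) + 2*cos(s); evaluating from 0 to pi: ∫_{0}^{pi} (2*s + 3) cos(s) ds = (-2) - (2) = -4.
Summing the pieces and multiplying by (1/pi) gives a_1 = -10/pi.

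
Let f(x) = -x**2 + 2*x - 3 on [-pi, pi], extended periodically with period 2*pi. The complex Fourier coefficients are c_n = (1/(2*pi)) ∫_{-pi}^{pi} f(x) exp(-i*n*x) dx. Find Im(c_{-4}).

Since f is real-valued, Im(c_{-4}) = -(1/(2*pi)) ∫_{-pi}^{pi} f(x) sin(-4*x) dx = b_{4}/2.
Integrating by parts twice (tabular method), an antiderivative of (-x**2 + 2*x - 3) sin(-4*x) is -x**2*cos(4*x)/4 + x*sin(4*x)/8 + x*cos(4*x)/2 - sin(4*x)/8 - 23*cos(4*x)/32; evaluating from -pi to pi: ∫_{-pi}^{pi} (-x**2 + 2*x - 3) sin(-4*x) dx = (-pi**2/4 - 23/32 + pi/2) - (-pi**2/4 - pi/2 - 23/32) = pi.
Hence Im(c_{-4}) = (-1/(2*pi))·(pi) = -1/2.

-1/2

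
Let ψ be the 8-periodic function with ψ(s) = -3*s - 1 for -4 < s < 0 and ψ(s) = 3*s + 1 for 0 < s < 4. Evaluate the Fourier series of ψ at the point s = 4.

At s = 4 the one-sided limits are ψ(4^-) = 13 and ψ(4^+) = 11.
By Dirichlet's theorem the series converges to their average, [(13) + (11)]/2 = 12.

12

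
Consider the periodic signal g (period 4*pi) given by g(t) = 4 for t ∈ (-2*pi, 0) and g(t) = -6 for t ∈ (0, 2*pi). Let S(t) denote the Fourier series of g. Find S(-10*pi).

-1

t = -10*pi differs from t = -2*pi by -2 full period(s), and the series is 4*pi-periodic.
At t = -2*pi the one-sided limits are g(-2*pi^-) = -6 and g(-2*pi^+) = 4.
By Dirichlet's theorem the series converges to their average, [(-6) + (4)]/2 = -1.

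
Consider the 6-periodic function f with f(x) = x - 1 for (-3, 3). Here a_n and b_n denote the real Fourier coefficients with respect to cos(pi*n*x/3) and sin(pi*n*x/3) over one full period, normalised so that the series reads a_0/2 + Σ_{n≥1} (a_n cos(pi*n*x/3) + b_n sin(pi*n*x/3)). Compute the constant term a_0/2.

a_0 = 1/3 ∫_{-3}^{3} f(x) dx = 1/3 · (-6) = -2.
So the constant term a_0/2 = -1.

-1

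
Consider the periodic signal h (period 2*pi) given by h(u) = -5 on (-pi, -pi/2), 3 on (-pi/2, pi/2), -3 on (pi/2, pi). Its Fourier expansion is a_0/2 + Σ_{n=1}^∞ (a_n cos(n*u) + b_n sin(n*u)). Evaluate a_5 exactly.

a_5 = 1/pi ∫_{-pi}^{pi} h(u) cos(5*u) du.
Split the integral at the breakpoints.
Directly, an antiderivative of (-5) cos(5*u) is -sin(5*u); evaluating from -pi to -pi/2: ∫_{-pi}^{-pi/2} (-5) cos(5*u) du = (1) - (0) = 1.
Directly, an antiderivative of (3) cos(5*u) is 3*sin(5*u)/5; evaluating from -pi/2 to pi/2: ∫_{-pi/2}^{pi/2} (3) cos(5*u) du = (3/5) - (-3/5) = 6/5.
Directly, an antiderivative of (-3) cos(5*u) is -3*sin(5*u)/5; evaluating from pi/2 to pi: ∫_{pi/2}^{pi} (-3) cos(5*u) du = (0) - (-3/5) = 3/5.
Summing the pieces and multiplying by (1/pi) gives a_5 = 14/(5*pi).

14/(5*pi)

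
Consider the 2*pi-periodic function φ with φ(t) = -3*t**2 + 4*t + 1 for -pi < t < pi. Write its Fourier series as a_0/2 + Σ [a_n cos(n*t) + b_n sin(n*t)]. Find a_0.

2 - 2*pi**2

a_0 = 1/pi ∫_{-pi}^{pi} φ(t) dt = 1/pi · (2*pi*(1 - pi**2)) = 2 - 2*pi**2.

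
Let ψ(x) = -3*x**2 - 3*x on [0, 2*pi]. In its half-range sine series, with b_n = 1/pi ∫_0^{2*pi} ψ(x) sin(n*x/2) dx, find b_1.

b_1 = 1/pi ∫_0^{2*pi} (-3*x**2 - 3*x) sin(x/2) dx.
Integrating by parts twice (tabular method), an antiderivative of (-3*x**2 - 3*x) sin(x/2) is 6*x**2*cos(x/2) - 24*x*sin(x/2) + 6*x*cos(x/2) - 12*sin(x/2) - 48*cos(x/2); evaluating from 0 to 2*pi: ∫_{0}^{2*pi} (-3*x**2 - 3*x) sin(x/2) dx = (-24*pi**2 - 12*pi + 48) - (-48) = -24*pi**2 - 12*pi + 96.
Hence b_1 = (1/pi)·(-24*pi**2 - 12*pi + 96) = -24*pi - 12 + 96/pi.

-24*pi - 12 + 96/pi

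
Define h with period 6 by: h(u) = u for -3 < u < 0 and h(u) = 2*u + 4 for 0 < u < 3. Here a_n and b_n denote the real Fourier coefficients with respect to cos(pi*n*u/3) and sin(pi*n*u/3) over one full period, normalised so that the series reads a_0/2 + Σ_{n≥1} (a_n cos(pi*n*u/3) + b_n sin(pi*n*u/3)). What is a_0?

11/2

a_0 = 1/3 ∫_{-3}^{3} h(u) du = 1/3 · (33/2) = 11/2.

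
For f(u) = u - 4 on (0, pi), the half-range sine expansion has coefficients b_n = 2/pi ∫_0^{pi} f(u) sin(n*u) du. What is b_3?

2*(-8 + pi)/(3*pi)

b_3 = 2/pi ∫_0^{pi} (u - 4) sin(3*u) du.
Integrating by parts (boundary term plus one more integral), an antiderivative of (u - 4) sin(3*u) is -u*cos(3*u)/3 + sin(3*u)/9 + 4*cos(3*u)/3; evaluating from 0 to pi: ∫_{0}^{pi} (u - 4) sin(3*u) du = (-4/3 + pi/3) - (4/3) = -8/3 + pi/3.
Hence b_3 = (2/pi)·(-8/3 + pi/3) = 2*(-8 + pi)/(3*pi).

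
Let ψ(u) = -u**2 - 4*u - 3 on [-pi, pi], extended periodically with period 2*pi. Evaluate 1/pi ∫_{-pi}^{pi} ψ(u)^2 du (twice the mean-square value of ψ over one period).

1/pi ∫_{-pi}^{pi} ψ(u)^2 du = 1/pi · (2*pi*(135 + 3*pi**4 + 110*pi**2)/15) = 18 + 2*pi**4/5 + 44*pi**2/3.

18 + 2*pi**4/5 + 44*pi**2/3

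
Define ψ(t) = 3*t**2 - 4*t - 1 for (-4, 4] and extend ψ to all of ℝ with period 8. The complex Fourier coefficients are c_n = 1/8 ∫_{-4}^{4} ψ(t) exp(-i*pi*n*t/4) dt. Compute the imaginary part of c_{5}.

Since ψ is real-valued, Im(c_{5}) = -1/8 ∫_{-4}^{4} ψ(t) sin(5*pi*t/4) dt = -b_{5}/2.
Integrating by parts twice (tabular method), an antiderivative of (3*t**2 - 4*t - 1) sin(5*pi*t/4) is -12*t**2*cos(5*pi*t/4)/(5*pi) + 96*t*sin(5*pi*t/4)/(25*pi**2) + 16*t*cos(5*pi*t/4)/(5*pi) - 64*sin(5*pi*t/4)/(25*pi**2) + 384*cos(5*pi*t/4)/(125*pi**3) + 4*cos(5*pi*t/4)/(5*pi); evaluating from -4 to 4: ∫_{-4}^{4} (3*t**2 - 4*t - 1) sin(5*pi*t/4) dt = (4*(-96 + 775*pi**2)/(125*pi**3)) - (12*(-32 + 525*pi**2)/(125*pi**3)) = -128/(5*pi).
Hence Im(c_{5}) = (-1/8)·(-128/(5*pi)) = 16/(5*pi).

16/(5*pi)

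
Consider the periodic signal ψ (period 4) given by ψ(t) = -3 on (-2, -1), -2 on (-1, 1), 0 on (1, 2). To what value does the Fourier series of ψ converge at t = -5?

t = -5 differs from t = -1 by -1 full period(s), and the series is 4-periodic.
At t = -1 the one-sided limits are ψ(-1^-) = -3 and ψ(-1^+) = -2.
By Dirichlet's theorem the series converges to their average, [(-3) + (-2)]/2 = -5/2.

-5/2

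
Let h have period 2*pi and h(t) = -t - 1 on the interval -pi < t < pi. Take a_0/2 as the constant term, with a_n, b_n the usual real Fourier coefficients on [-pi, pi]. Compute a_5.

0

a_5 = 1/pi ∫_{-pi}^{pi} h(t) cos(5*t) dt.
Integrating by parts (boundary term plus one more integral), an antiderivative of (-t - 1) cos(5*t) is -t*sin(5*t)/5 - sin(5*t)/5 - cos(5*t)/25; evaluating from -pi to pi: ∫_{-pi}^{pi} (-t - 1) cos(5*t) dt = (1/25) - (1/25) = 0.
Hence a_5 = (1/pi)·(0) = 0.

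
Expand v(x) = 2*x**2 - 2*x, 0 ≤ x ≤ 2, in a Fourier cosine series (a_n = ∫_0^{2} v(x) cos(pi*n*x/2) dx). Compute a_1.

a_1 = ∫_0^{2} (2*x**2 - 2*x) cos(pi*x/2) dx.
Integrating by parts twice (tabular method), an antiderivative of (2*x**2 - 2*x) cos(pi*x/2) is 4*x**2*sin(pi*x/2)/pi - 4*x*sin(pi*x/2)/pi + 16*x*cos(pi*x/2)/pi**2 - 32*sin(pi*x/2)/pi**3 - 8*cos(pi*x/2)/pi**2; evaluating from 0 to 2: ∫_{0}^{2} (2*x**2 - 2*x) cos(pi*x/2) dx = (-24/pi**2) - (-8/pi**2) = -16/pi**2.
Hence a_1 = -16/pi**2.

-16/pi**2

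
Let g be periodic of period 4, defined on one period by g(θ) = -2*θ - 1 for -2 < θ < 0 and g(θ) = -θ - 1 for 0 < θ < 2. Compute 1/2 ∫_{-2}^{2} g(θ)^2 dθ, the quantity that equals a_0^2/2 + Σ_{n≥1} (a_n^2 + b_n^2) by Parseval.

1/2 ∫_{-2}^{2} g(θ)^2 dθ = 1/2 · (40/3) = 20/3.

20/3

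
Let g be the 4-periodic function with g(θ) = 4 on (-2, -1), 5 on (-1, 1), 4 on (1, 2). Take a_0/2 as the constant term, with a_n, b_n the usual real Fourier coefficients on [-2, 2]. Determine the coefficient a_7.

a_7 = 1/2 ∫_{-2}^{2} g(θ) cos(7*pi*θ/2) dθ.
g is even and cos(7*pi*θ/2) is even, so the integrand is even and a_7 = ∫_0^{2} g(θ) cos(7*pi*θ/2) dθ.
Split the integral at the breakpoints.
Directly, an antiderivative of (5) cos(7*pi*θ/2) is 10*sin(7*pi*θ/2)/(7*pi); evaluating from 0 to 1: ∫_{0}^{1} (5) cos(7*pi*θ/2) dθ = (-10/(7*pi)) - (0) = -10/(7*pi).
Directly, an antiderivative of (4) cos(7*pi*θ/2) is 8*sin(7*pi*θ/2)/(7*pi); evaluating from 1 to 2: ∫_{1}^{2} (4) cos(7*pi*θ/2) dθ = (0) - (-8/(7*pi)) = 8/(7*pi).
Summing the pieces gives a_7 = -2/(7*pi).

-2/(7*pi)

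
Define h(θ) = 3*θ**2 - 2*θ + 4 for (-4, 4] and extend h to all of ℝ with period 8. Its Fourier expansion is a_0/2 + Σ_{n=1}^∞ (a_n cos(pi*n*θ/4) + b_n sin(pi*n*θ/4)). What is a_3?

-64/(3*pi**2)

a_3 = 1/4 ∫_{-4}^{4} h(θ) cos(3*pi*θ/4) dθ.
Integrating by parts twice (tabular method), an antiderivative of (3*θ**2 - 2*θ + 4) cos(3*pi*θ/4) is 4*θ**2*sin(3*pi*θ/4)/pi - 8*θ*sin(3*pi*θ/4)/(3*pi) + 32*θ*cos(3*pi*θ/4)/(3*pi**2) - 128*sin(3*pi*θ/4)/(9*pi**3) + 16*sin(3*pi*θ/4)/(3*pi) - 32*cos(3*pi*θ/4)/(9*pi**2); evaluating from -4 to 4: ∫_{-4}^{4} (3*θ**2 - 2*θ + 4) cos(3*pi*θ/4) dθ = (-352/(9*pi**2)) - (416/(9*pi**2)) = -256/(3*pi**2).
Hence a_3 = (1/4)·(-256/(3*pi**2)) = -64/(3*pi**2).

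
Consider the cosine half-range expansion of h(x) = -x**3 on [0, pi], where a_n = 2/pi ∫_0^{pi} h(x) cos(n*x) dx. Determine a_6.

a_6 = 2/pi ∫_0^{pi} (-x**3) cos(6*x) dx.
Integrating by parts three times (tabular method), an antiderivative of (-x**3) cos(6*x) is -x**3*sin(6*x)/6 - x**2*cos(6*x)/12 + x*sin(6*x)/36 + cos(6*x)/216; evaluating from 0 to pi: ∫_{0}^{pi} (-x**3) cos(6*x) dx = (1/216 - pi**2/12) - (1/216) = -pi**2/12.
Hence a_6 = (2/pi)·(-pi**2/12) = -pi/6.

-pi/6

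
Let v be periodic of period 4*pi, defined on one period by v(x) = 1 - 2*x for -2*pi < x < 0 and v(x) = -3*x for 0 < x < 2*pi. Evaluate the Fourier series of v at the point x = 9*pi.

x = 9*pi differs from x = pi by 2 full period(s), and the series is 4*pi-periodic.
v is continuous at x = pi with value -3*pi, so the series converges to -3*pi there.

-3*pi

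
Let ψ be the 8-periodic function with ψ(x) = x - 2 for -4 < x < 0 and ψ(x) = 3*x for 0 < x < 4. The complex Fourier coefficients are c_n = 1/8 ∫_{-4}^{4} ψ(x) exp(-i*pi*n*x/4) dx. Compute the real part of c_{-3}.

-8/(9*pi**2)

Since ψ is real-valued, Re(c_{-3}) = 1/8 ∫_{-4}^{4} ψ(x) cos(-3*pi*x/4) dx = a_{3}/2.
Split the integral at the breakpoints.
Integrating by parts (boundary term plus one more integral), an antiderivative of (x - 2) cos(-3*pi*x/4) is 4*x*sin(3*pi*x/4)/(3*pi) - 8*sin(3*pi*x/4)/(3*pi) + 16*cos(3*pi*x/4)/(9*pi**2); evaluating from -4 to 0: ∫_{-4}^{0} (x - 2) cos(-3*pi*x/4) dx = (16/(9*pi**2)) - (-16/(9*pi**2)) = 32/(9*pi**2).
Integrating by parts (boundary term plus one more integral), an antiderivative of (3*x) cos(-3*pi*x/4) is 4*x*sin(3*pi*x/4)/pi + 16*cos(3*pi*x/4)/(3*pi**2); evaluating from 0 to 4: ∫_{0}^{4} (3*x) cos(-3*pi*x/4) dx = (-16/(3*pi**2)) - (16/(3*pi**2)) = -32/(3*pi**2).
So ∫_{-4}^{4} ψ(x) cos(-3*pi*x/4) dx = -64/(9*pi**2).
Hence Re(c_{-3}) = (1/8)·(-64/(9*pi**2)) = -8/(9*pi**2).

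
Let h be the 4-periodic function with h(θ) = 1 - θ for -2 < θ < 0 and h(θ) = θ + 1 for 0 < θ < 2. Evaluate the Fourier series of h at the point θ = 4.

θ = 4 differs from θ = 0 by 1 full period(s), and the series is 4-periodic.
h is continuous at θ = 0 with value 1, so the series converges to 1 there.

1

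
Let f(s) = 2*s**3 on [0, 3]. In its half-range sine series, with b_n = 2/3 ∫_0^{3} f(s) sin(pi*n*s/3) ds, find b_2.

b_2 = 2/3 ∫_0^{3} (2*s**3) sin(2*pi*s/3) ds.
Integrating by parts three times (tabular method), an antiderivative of (2*s**3) sin(2*pi*s/3) is -3*s**3*cos(2*pi*s/3)/pi + 27*s**2*sin(2*pi*s/3)/(2*pi**2) + 81*s*cos(2*pi*s/3)/(2*pi**3) - 243*sin(2*pi*s/3)/(4*pi**4); evaluating from 0 to 3: ∫_{0}^{3} (2*s**3) sin(2*pi*s/3) ds = (-81/pi + 243/(2*pi**3)) - (0) = -81/pi + 243/(2*pi**3).
Hence b_2 = (2/3)·(-81/pi + 243/(2*pi**3)) = -54/pi + 81/pi**3.

-54/pi + 81/pi**3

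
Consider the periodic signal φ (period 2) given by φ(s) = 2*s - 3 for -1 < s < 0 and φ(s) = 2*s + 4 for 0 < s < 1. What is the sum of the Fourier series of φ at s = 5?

s = 5 differs from s = 1 by 2 full period(s), and the series is 2-periodic.
At s = 1 the one-sided limits are φ(1^-) = 6 and φ(1^+) = -5.
By Dirichlet's theorem the series converges to their average, [(6) + (-5)]/2 = 1/2.

1/2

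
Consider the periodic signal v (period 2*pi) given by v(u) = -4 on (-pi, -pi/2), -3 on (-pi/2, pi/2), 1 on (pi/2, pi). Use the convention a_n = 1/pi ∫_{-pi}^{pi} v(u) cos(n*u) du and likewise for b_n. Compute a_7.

3/(7*pi)

a_7 = 1/pi ∫_{-pi}^{pi} v(u) cos(7*u) du.
Split the integral at the breakpoints.
Directly, an antiderivative of (-4) cos(7*u) is -4*sin(7*u)/7; evaluating from -pi to -pi/2: ∫_{-pi}^{-pi/2} (-4) cos(7*u) du = (-4/7) - (0) = -4/7.
Directly, an antiderivative of (-3) cos(7*u) is -3*sin(7*u)/7; evaluating from -pi/2 to pi/2: ∫_{-pi/2}^{pi/2} (-3) cos(7*u) du = (3/7) - (-3/7) = 6/7.
Directly, an antiderivative of (1) cos(7*u) is sin(7*u)/7; evaluating from pi/2 to pi: ∫_{pi/2}^{pi} (1) cos(7*u) du = (0) - (-1/7) = 1/7.
Summing the pieces and multiplying by (1/pi) gives a_7 = 3/(7*pi).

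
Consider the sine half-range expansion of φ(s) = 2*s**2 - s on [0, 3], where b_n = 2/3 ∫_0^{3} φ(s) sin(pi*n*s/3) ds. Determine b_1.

-144/pi**3 + 30/pi

b_1 = 2/3 ∫_0^{3} (2*s**2 - s) sin(pi*s/3) ds.
Integrating by parts twice (tabular method), an antiderivative of (2*s**2 - s) sin(pi*s/3) is -6*s**2*cos(pi*s/3)/pi + 36*s*sin(pi*s/3)/pi**2 + 3*s*cos(pi*s/3)/pi - 9*sin(pi*s/3)/pi**2 + 108*cos(pi*s/3)/pi**3; evaluating from 0 to 3: ∫_{0}^{3} (2*s**2 - s) sin(pi*s/3) ds = (-108/pi**3 + 45/pi) - (108/pi**3) = -216/pi**3 + 45/pi.
Hence b_1 = (2/3)·(-216/pi**3 + 45/pi) = -144/pi**3 + 30/pi.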